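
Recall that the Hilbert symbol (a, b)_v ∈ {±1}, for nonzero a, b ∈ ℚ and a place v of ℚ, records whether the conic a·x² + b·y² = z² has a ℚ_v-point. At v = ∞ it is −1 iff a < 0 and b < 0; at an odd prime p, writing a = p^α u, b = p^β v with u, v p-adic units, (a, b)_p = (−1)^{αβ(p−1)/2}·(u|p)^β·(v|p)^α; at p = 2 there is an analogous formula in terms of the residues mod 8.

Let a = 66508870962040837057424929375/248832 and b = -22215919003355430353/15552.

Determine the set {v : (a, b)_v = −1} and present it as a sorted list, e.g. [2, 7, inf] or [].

(a, b) ≡ (64821, -2139) mod (ℚ^×)²; places V = {2, 3, 5, 7, 11, 13, 17, 23, 31, 41, ∞}.
(a,b)_11: α=8, u≡1; β=4, v≡10 (mod 11); (1|11)=+1, (10|11)=-1; sign (−1)^0·+1^4·-1^8 = +1.
(a,b)_5: α=4, u≡1; β=0, v≡1 (mod 5); (1|5)=+1, (1|5)=+1; sign (−1)^0·+1^0·+1^4 = +1.
(a,b)_13: α=2, u≡1; β=2, v≡8 (mod 13); (1|13)=+1, (8|13)=-1; sign (−1)^0·+1^2·-1^2 = +1.
(a,b)_23: α=4, u≡5; β=3, v≡14 (mod 23); (5|23)=-1, (14|23)=-1; sign (−1)^0·-1^3·-1^4 = -1.
(a,b)_17: α=3, u≡14; β=2, v≡5 (mod 17); (14|17)=-1, (5|17)=-1; sign (−1)^0·-1^2·-1^3 = -1.
(a,b)_∞: sgn(64821)=+, sgn(-2139)=−, so +1.
(a,b)_31: α=1, u≡9; β=1, v≡29 (mod 31); (9|31)=+1, (29|31)=-1; sign (−1)^1·+1^1·-1^1 = +1.
(a,b)_3: α=-5, u≡1; β=-5, v≡1 (mod 3); (1|3)=+1, (1|3)=+1; sign (−1)^1·+1^-5·+1^-5 = -1.
(a,b)_41: α=3, u≡9; β=2, v≡30 (mod 41); (9|41)=+1, (30|41)=-1; sign (−1)^0·+1^2·-1^3 = -1.
(a,b)_7: α=0, u≡1; β=2, v≡5 (mod 7); (1|7)=+1, (5|7)=-1; sign (−1)^0·+1^2·-1^0 = +1.
(a,b)_2: α=-10, β=-6; u≡5, v≡5 (mod 8); ε(u)ε(v)=0·0, αω(v)=-10·1, βω(u)=-6·1; sum ≡ 0  ⇒  +1.
|Ram(64821, -2139)| = 4, even; anisotropic at {3, 17, 23, 41}.

[3, 17, 23, 41]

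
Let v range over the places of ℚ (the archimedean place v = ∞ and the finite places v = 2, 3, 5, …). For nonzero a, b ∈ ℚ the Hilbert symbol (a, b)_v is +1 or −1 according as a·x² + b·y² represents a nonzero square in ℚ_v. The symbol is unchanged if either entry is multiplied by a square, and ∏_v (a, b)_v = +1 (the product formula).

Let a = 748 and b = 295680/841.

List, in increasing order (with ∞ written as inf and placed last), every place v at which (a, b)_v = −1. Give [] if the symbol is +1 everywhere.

(a, b) ≡ (187, 1155) mod (ℚ^×)²; places V = {2, 3, 5, 7, 11, 17, 29, ∞}.
(a,b)_∞: sgn(187)=+, sgn(1155)=+, so +1.
(a,b)_11: α=1, u≡2; β=1, v≡8 (mod 11); (2|11)=-1, (8|11)=-1; sign (−1)^1·-1^1·-1^1 = -1.
(a,b)_5: α=0, u≡3; β=1, v≡1 (mod 5); (3|5)=-1, (1|5)=+1; sign (−1)^0·-1^1·+1^0 = -1.
(a,b)_7: α=0, u≡6; β=1, v≡2 (mod 7); (6|7)=-1, (2|7)=+1; sign (−1)^0·-1^1·+1^0 = -1.
(a,b)_17: α=1, u≡10; β=0, v≡2 (mod 17); (10|17)=-1, (2|17)=+1; sign (−1)^0·-1^0·+1^1 = +1.
(a,b)_2: α=2, β=8; u≡3, v≡3 (mod 8); ε(u)ε(v)=1·1, αω(v)=2·1, βω(u)=8·1; sum ≡ 1  ⇒  -1.
(a,b)_3: α=0, u≡1; β=1, v≡1 (mod 3); (1|3)=+1, (1|3)=+1; sign (−1)^0·+1^1·+1^0 = +1.
(a,b)_29: α=0, u≡23; β=-2, v≡25 (mod 29); (23|29)=+1, (25|29)=+1; sign (−1)^0·+1^-2·+1^0 = +1.
(187, 1155 / ℚ) ramifies at {2, 5, 7, 11}: a division algebra.

[2, 5, 7, 11]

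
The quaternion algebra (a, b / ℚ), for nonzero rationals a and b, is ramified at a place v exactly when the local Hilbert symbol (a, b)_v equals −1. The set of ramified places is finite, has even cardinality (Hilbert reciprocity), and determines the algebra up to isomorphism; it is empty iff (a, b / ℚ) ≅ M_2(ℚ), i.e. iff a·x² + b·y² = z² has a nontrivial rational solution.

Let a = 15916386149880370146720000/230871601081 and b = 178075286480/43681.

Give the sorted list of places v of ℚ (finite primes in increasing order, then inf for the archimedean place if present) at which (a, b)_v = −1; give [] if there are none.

[5, 29]

Mod squares: a ≡ 377, b ≡ 1344005. Check v ∈ {∞, 2, 3, 5, 7, 11, 13, 19, 23, 29, 31}.
v=11: a=11^-6·(≡5), b=11^-2·(≡4) mod 11; (5|11)=+1, (4|11)=+1; (−1)^{-6·-2·5}·(+1)^-2·(+1)^-6 = +1.
v=23: a=23^2·(≡6), b=23^1·(≡14) mod 23; (6|23)=+1, (14|23)=-1; (−1)^{2·1·11}·(+1)^1·(-1)^2 = +1.
v=31: a=31^2·(≡20), b=31^1·(≡17) mod 31; (20|31)=+1, (17|31)=-1; (−1)^{2·1·15}·(+1)^1·(-1)^2 = +1.
v=19: a=19^-4·(≡5), b=19^-2·(≡8) mod 19; (5|19)=+1, (8|19)=-1; (−1)^{-4·-2·9}·(+1)^-2·(-1)^-4 = +1.
v=13: a=13^5·(≡1), b=13^3·(≡10) mod 13; (1|13)=+1, (10|13)=+1; (−1)^{5·3·6}·(+1)^3·(+1)^5 = +1.
v=2: v_2(a)=8, v_2(b)=4; units ≡ 1, 5 (mod 8); ε·ε+αω+βω = 0·0+8·1+4·0 ≡ 0  ⇒  (a,b)_2 = +1.
v=7: a=7^4·(≡6), b=7^2·(≡3) mod 7; (6|7)=-1, (3|7)=-1; (−1)^{4·2·3}·(-1)^2·(-1)^4 = +1.
v=29: a=29^3·(≡25), b=29^1·(≡2) mod 29; (25|29)=+1, (2|29)=-1; (−1)^{3·1·14}·(+1)^1·(-1)^3 = -1.
v=∞: 377 > 0 and 1344005 > 0  ⇒  (a,b)_∞ = +1.
v=5: a=5^4·(≡2), b=5^1·(≡1) mod 5; (2|5)=-1, (1|5)=+1; (−1)^{4·1·2}·(-1)^1·(+1)^4 = -1.
v=3: a=3^2·(≡2), b=3^0·(≡2) mod 3; (2|3)=-1, (2|3)=-1; (−1)^{2·0·1}·(-1)^0·(-1)^2 = +1.
(377, 1344005 / ℚ) ramifies at {5, 29}: a division algebra.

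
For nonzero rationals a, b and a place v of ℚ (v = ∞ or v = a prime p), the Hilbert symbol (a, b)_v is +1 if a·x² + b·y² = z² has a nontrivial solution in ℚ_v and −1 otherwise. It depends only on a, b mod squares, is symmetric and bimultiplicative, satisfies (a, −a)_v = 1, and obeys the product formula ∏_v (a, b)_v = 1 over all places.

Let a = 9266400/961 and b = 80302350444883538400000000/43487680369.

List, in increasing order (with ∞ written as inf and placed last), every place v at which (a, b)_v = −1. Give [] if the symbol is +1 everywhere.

(a, b) ≡ (286, 717173886) mod (ℚ^×)²; places V = {2, 3, 5, 7, 11, 13, 19, 29, 31, 37, 41, ∞}.
(a,b)_7: α=0, u≡5; β=-2, v≡2 (mod 7); (5|7)=-1, (2|7)=+1; sign (−1)^0·-1^-2·+1^0 = +1.
(a,b)_37: α=0, u≡28; β=1, v≡30 (mod 37); (28|37)=+1, (30|37)=+1; sign (−1)^0·+1^1·+1^0 = +1.
(a,b)_3: α=4, u≡1; β=5, v≡1 (mod 3); (1|3)=+1, (1|3)=+1; sign (−1)^0·+1^5·+1^4 = +1.
(a,b)_31: α=-2, u≡4; β=-6, v≡29 (mod 31); (4|31)=+1, (29|31)=-1; sign (−1)^0·+1^-6·-1^-2 = +1.
(a,b)_41: α=0, u≡4; β=1, v≡30 (mod 41); (4|41)=+1, (30|41)=-1; sign (−1)^0·+1^1·-1^0 = +1.
(a,b)_2: α=5, β=11; u≡7, v≡7 (mod 8); ε(u)ε(v)=1·1, αω(v)=5·0, βω(u)=11·0; sum ≡ 1  ⇒  -1.
(a,b)_29: α=0, u≡22; β=1, v≡4 (mod 29); (22|29)=+1, (4|29)=+1; sign (−1)^0·+1^1·+1^0 = +1.
(a,b)_5: α=2, u≡1; β=8, v≡1 (mod 5); (1|5)=+1, (1|5)=+1; sign (−1)^0·+1^8·+1^2 = +1.
(a,b)_11: α=1, u≡5; β=3, v≡8 (mod 11); (5|11)=+1, (8|11)=-1; sign (−1)^1·+1^3·-1^1 = +1.
(a,b)_19: α=0, u≡16; β=1, v≡16 (mod 19); (16|19)=+1, (16|19)=+1; sign (−1)^0·+1^1·+1^0 = +1.
(a,b)_∞: sgn(286)=+, sgn(717173886)=+, so +1.
(a,b)_13: α=1, u≡3; β=5, v≡6 (mod 13); (3|13)=+1, (6|13)=-1; sign (−1)^0·+1^5·-1^1 = -1.
(286, 717173886 / ℚ) ramifies at {2, 13}: a division algebra.

[2, 13]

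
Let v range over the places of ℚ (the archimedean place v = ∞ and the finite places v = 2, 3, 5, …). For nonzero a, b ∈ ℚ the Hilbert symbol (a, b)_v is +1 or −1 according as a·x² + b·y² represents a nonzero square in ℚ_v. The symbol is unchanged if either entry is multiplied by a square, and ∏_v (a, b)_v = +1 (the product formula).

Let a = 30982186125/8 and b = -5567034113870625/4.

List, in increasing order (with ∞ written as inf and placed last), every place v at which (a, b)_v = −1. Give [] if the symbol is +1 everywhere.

Mod squares: a ≡ 2090, b ≡ -57. Check v ∈ {∞, 2, 3, 5, 11, 19}.
v=3: a=3^4·(≡2), b=3^7·(≡2) mod 3; (2|3)=-1, (2|3)=-1; (−1)^{4·7·1}·(-1)^7·(-1)^4 = -1.
v=2: v_2(a)=-3, v_2(b)=-2; units ≡ 5, 7 (mod 8); ε·ε+αω+βω = 0·1+-3·0+-2·1 ≡ 0  ⇒  (a,b)_2 = +1.
v=11: a=11^5·(≡5), b=11^8·(≡3) mod 11; (5|11)=+1, (3|11)=+1; (−1)^{5·8·5}·(+1)^8·(+1)^5 = +1.
v=∞: 2090 > 0 and -57 < 0  ⇒  (a,b)_∞ = +1.
v=19: a=19^1·(≡3), b=19^1·(≡7) mod 19; (3|19)=-1, (7|19)=+1; (−1)^{1·1·9}·(-1)^1·(+1)^1 = +1.
v=5: a=5^3·(≡3), b=5^4·(≡3) mod 5; (3|5)=-1, (3|5)=-1; (−1)^{3·4·2}·(-1)^4·(-1)^3 = -1.
Ram(2090, -57) = {3, 5}; no ℚ_3-point on the conic.

[3, 5]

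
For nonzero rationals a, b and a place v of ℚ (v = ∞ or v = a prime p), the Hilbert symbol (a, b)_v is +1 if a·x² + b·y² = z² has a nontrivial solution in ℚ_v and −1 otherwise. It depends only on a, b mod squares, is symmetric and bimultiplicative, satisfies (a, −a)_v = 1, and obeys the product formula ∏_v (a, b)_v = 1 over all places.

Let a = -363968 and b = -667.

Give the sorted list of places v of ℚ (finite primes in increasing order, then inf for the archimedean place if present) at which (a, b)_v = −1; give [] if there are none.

[23, 29, 47, inf]

Mod squares: a ≡ -47, b ≡ -667. Check v ∈ {∞, 2, 11, 23, 29, 47}.
v=29: a=29^0·(≡11), b=29^1·(≡6) mod 29; (11|29)=-1, (6|29)=+1; (−1)^{0·1·14}·(-1)^1·(+1)^0 = -1.
v=11: a=11^2·(≡6), b=11^0·(≡4) mod 11; (6|11)=-1, (4|11)=+1; (−1)^{2·0·5}·(-1)^0·(+1)^2 = +1.
v=2: v_2(a)=6, v_2(b)=0; units ≡ 1, 5 (mod 8); ε·ε+αω+βω = 0·0+6·1+0·0 ≡ 0  ⇒  (a,b)_2 = +1.
v=∞: -47 < 0 and -667 < 0  ⇒  (a,b)_∞ = -1.
v=47: a=47^1·(≡11), b=47^0·(≡38) mod 47; (11|47)=-1, (38|47)=-1; (−1)^{1·0·23}·(-1)^0·(-1)^1 = -1.
v=23: a=23^0·(≡7), b=23^1·(≡17) mod 23; (7|23)=-1, (17|23)=-1; (−1)^{0·1·11}·(-1)^1·(-1)^0 = -1.
(-47, -667 / ℚ) ramifies at {23, 29, 47, ∞}: a division algebra.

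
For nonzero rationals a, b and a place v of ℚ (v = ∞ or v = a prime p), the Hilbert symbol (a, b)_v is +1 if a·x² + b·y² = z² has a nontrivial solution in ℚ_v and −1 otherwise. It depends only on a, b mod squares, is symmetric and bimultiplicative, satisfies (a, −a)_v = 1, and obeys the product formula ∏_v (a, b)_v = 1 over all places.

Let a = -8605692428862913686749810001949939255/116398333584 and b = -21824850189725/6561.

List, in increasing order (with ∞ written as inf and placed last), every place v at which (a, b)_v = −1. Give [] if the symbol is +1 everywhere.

Mod squares: a ≡ -39071982895, b ≡ -19985669. Check v ∈ {∞, 2, 3, 5, 11, 13, 17, 19, 23, 29, 31, 43, 47}.
v=23: a=23^1·(≡15), b=23^0·(≡19) mod 23; (15|23)=-1, (19|23)=-1; (−1)^{1·0·11}·(-1)^0·(-1)^1 = -1.
v=3: a=3^-16·(≡2), b=3^-8·(≡1) mod 3; (2|3)=-1, (1|3)=+1; (−1)^{-16·-8·1}·(-1)^-8·(+1)^-16 = +1.
v=29: a=29^3·(≡3), b=29^1·(≡20) mod 29; (3|29)=-1, (20|29)=+1; (−1)^{3·1·14}·(-1)^1·(+1)^3 = -1.
v=43: a=43^3·(≡33), b=43^1·(≡15) mod 43; (33|43)=-1, (15|43)=+1; (−1)^{3·1·21}·(-1)^1·(+1)^3 = +1.
v=31: a=31^3·(≡4), b=31^1·(≡20) mod 31; (4|31)=+1, (20|31)=+1; (−1)^{3·1·15}·(+1)^1·(+1)^3 = -1.
v=5: a=5^1·(≡1), b=5^2·(≡1) mod 5; (1|5)=+1, (1|5)=+1; (−1)^{1·2·2}·(+1)^2·(+1)^1 = +1.
v=∞: -39071982895 < 0 and -19985669 < 0  ⇒  (a,b)_∞ = -1.
v=13: a=13^-2·(≡4), b=13^0·(≡6) mod 13; (4|13)=+1, (6|13)=-1; (−1)^{-2·0·6}·(+1)^0·(-1)^-2 = +1.
v=2: v_2(a)=-4, v_2(b)=0; units ≡ 1, 3 (mod 8); ε·ε+αω+βω = 0·1+-4·1+0·0 ≡ 0  ⇒  (a,b)_2 = +1.
v=11: a=11^7·(≡4), b=11^3·(≡2) mod 11; (4|11)=+1, (2|11)=-1; (−1)^{7·3·5}·(+1)^3·(-1)^7 = +1.
v=17: a=17^3·(≡14), b=17^0·(≡11) mod 17; (14|17)=-1, (11|17)=-1; (−1)^{3·0·8}·(-1)^0·(-1)^3 = -1.
v=19: a=19^4·(≡12), b=19^2·(≡15) mod 19; (12|19)=-1, (15|19)=-1; (−1)^{4·2·9}·(-1)^2·(-1)^4 = +1.
v=47: a=47^3·(≡19), b=47^1·(≡33) mod 47; (19|47)=-1, (33|47)=-1; (−1)^{3·1·23}·(-1)^1·(-1)^3 = -1.
(-39071982895, -19985669 / ℚ) ramifies at {17, 23, 29, 31, 47, ∞}: a division algebra.

[17, 23, 29, 31, 47, inf]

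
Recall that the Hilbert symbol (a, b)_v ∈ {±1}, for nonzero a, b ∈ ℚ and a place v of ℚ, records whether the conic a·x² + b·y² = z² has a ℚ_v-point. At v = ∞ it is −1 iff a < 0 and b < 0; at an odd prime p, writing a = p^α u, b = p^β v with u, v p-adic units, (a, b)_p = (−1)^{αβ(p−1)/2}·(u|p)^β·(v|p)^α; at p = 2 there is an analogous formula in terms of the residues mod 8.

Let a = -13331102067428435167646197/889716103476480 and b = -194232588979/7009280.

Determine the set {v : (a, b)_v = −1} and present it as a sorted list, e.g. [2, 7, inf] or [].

[5, 11, 19, inf]

(a, b) ≡ (-1265, -312455) mod (ℚ^×)²; places V = {2, 3, 5, 7, 11, 13, 19, 23, 29, 37, 41, 43, ∞}.
(a,b)_11: α=1, u≡8; β=1, v≡7 (mod 11); (8|11)=-1, (7|11)=-1; sign (−1)^1·-1^1·-1^1 = -1.
(a,b)_23: α=3, u≡22; β=1, v≡12 (mod 23); (22|23)=-1, (12|23)=+1; sign (−1)^1·-1^1·+1^3 = +1.
(a,b)_5: α=-1, u≡3; β=-1, v≡1 (mod 5); (3|5)=-1, (1|5)=+1; sign (−1)^0·-1^-1·+1^-1 = -1.
(a,b)_13: α=4, u≡12; β=1, v≡2 (mod 13); (12|13)=+1, (2|13)=-1; sign (−1)^0·+1^1·-1^4 = +1.
(a,b)_19: α=2, u≡3; β=1, v≡7 (mod 19); (3|19)=-1, (7|19)=+1; sign (−1)^0·-1^1·+1^2 = -1.
(a,b)_7: α=-2, u≡4; β=0, v≡1 (mod 7); (4|7)=+1, (1|7)=+1; sign (−1)^0·+1^0·+1^-2 = +1.
(a,b)_∞: sgn(-1265)=−, sgn(-312455)=−, so -1.
(a,b)_37: α=-4, u≡3; β=-2, v≡3 (mod 37); (3|37)=+1, (3|37)=+1; sign (−1)^0·+1^-2·+1^-4 = +1.
(a,b)_41: α=4, u≡26; β=2, v≡27 (mod 41); (26|41)=-1, (27|41)=-1; sign (−1)^0·-1^2·-1^4 = +1.
(a,b)_43: α=4, u≡31; β=2, v≡33 (mod 43); (31|43)=+1, (33|43)=-1; sign (−1)^0·+1^2·-1^4 = +1.
(a,b)_29: α=-2, u≡11; β=0, v≡16 (mod 29); (11|29)=-1, (16|29)=+1; sign (−1)^0·-1^0·+1^-2 = +1.
(a,b)_2: α=-8, β=-10; u≡7, v≡1 (mod 8); ε(u)ε(v)=1·0, αω(v)=-8·0, βω(u)=-10·0; sum ≡ 0  ⇒  +1.
(a,b)_3: α=-2, u≡1; β=0, v≡1 (mod 3); (1|3)=+1, (1|3)=+1; sign (−1)^0·+1^0·+1^-2 = +1.
Ram(-1265, -312455) = {5, 11, 19, ∞}; no ℚ_5-point on the conic.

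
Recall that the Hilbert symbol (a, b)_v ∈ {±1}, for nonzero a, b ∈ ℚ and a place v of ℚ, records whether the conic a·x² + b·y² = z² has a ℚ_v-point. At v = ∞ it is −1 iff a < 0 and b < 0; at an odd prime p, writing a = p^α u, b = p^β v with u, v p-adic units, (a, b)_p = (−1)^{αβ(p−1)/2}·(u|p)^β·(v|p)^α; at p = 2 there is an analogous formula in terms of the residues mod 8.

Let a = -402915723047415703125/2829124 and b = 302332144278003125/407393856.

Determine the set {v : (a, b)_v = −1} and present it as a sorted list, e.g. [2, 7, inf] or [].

[7, 13]

(a, b) ≡ (-5005, 5) mod (ℚ^×)²; places V = {2, 3, 5, 7, 11, 13, 29, 37, ∞}.
(a,b)_3: α=2, u≡2; β=-2, v≡2 (mod 3); (2|3)=-1, (2|3)=-1; sign (−1)^0·-1^-2·-1^2 = +1.
(a,b)_∞: sgn(-5005)=−, sgn(5)=+, so +1.
(a,b)_37: α=2, u≡21; β=2, v≡23 (mod 37); (21|37)=+1, (23|37)=-1; sign (−1)^0·+1^2·-1^2 = +1.
(a,b)_13: α=5, u≡7; β=6, v≡5 (mod 13); (7|13)=-1, (5|13)=-1; sign (−1)^0·-1^6·-1^5 = -1.
(a,b)_7: α=1, u≡6; β=0, v≡3 (mod 7); (6|7)=-1, (3|7)=-1; sign (−1)^0·-1^0·-1^1 = -1.
(a,b)_2: α=-2, β=-6; u≡3, v≡5 (mod 8); ε(u)ε(v)=1·0, αω(v)=-2·1, βω(u)=-6·1; sum ≡ 0  ⇒  +1.
(a,b)_5: α=7, u≡1; β=5, v≡1 (mod 5); (1|5)=+1, (1|5)=+1; sign (−1)^0·+1^5·+1^7 = +1.
(a,b)_11: α=5, u≡10; β=4, v≡1 (mod 11); (10|11)=-1, (1|11)=+1; sign (−1)^0·-1^4·+1^5 = +1.
(a,b)_29: α=-4, u≡21; β=-4, v≡1 (mod 29); (21|29)=-1, (1|29)=+1; sign (−1)^0·-1^-4·+1^-4 = +1.
Ram(-5005, 5) = {7, 13}; no ℚ_7-point on the conic.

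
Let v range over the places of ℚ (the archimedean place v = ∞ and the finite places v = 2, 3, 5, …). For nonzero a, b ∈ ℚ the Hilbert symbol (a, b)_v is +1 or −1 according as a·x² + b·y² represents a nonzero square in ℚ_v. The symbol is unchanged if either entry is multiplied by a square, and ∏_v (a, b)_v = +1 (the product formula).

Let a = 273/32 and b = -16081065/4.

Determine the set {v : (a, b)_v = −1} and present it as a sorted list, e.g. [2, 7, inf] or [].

Mod squares: a ≡ 546, b ≡ -36465. Check v ∈ {∞, 2, 3, 5, 7, 11, 13, 17}.
v=7: a=7^1·(≡1), b=7^2·(≡6) mod 7; (1|7)=+1, (6|7)=-1; (−1)^{1·2·3}·(+1)^2·(-1)^1 = -1.
v=∞: 546 > 0 and -36465 < 0  ⇒  (a,b)_∞ = +1.
v=13: a=13^1·(≡10), b=13^1·(≡9) mod 13; (10|13)=+1, (9|13)=+1; (−1)^{1·1·6}·(+1)^1·(+1)^1 = +1.
v=11: a=11^0·(≡2), b=11^1·(≡10) mod 11; (2|11)=-1, (10|11)=-1; (−1)^{0·1·5}·(-1)^1·(-1)^0 = -1.
v=3: a=3^1·(≡2), b=3^3·(≡1) mod 3; (2|3)=-1, (1|3)=+1; (−1)^{1·3·1}·(-1)^3·(+1)^1 = +1.
v=17: a=17^0·(≡8), b=17^1·(≡5) mod 17; (8|17)=+1, (5|17)=-1; (−1)^{0·1·8}·(+1)^1·(-1)^0 = +1.
v=2: v_2(a)=-5, v_2(b)=-2; units ≡ 1, 7 (mod 8); ε·ε+αω+βω = 0·1+-5·0+-2·0 ≡ 0  ⇒  (a,b)_2 = +1.
v=5: a=5^0·(≡4), b=5^1·(≡3) mod 5; (4|5)=+1, (3|5)=-1; (−1)^{0·1·2}·(+1)^1·(-1)^0 = +1.
Ram(546, -36465) = {7, 11}; no ℚ_7-point on the conic.

[7, 11]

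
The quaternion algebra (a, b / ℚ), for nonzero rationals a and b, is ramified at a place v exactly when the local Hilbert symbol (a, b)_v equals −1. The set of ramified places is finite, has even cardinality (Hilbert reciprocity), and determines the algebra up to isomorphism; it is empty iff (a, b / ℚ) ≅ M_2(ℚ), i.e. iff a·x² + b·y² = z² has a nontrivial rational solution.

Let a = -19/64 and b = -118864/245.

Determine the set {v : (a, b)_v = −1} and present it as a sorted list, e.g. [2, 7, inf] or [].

(a, b) ≡ (-19, -37145) mod (ℚ^×)²; places V = {2, 5, 7, 17, 19, 23, ∞}.
(a,b)_19: α=1, u≡8; β=1, v≡12 (mod 19); (8|19)=-1, (12|19)=-1; sign (−1)^1·-1^1·-1^1 = -1.
(a,b)_7: α=0, u≡2; β=-2, v≡2 (mod 7); (2|7)=+1, (2|7)=+1; sign (−1)^0·+1^-2·+1^0 = +1.
(a,b)_∞: sgn(-19)=−, sgn(-37145)=−, so -1.
(a,b)_17: α=0, u≡9; β=1, v≡9 (mod 17); (9|17)=+1, (9|17)=+1; sign (−1)^0·+1^1·+1^0 = +1.
(a,b)_2: α=-6, β=4; u≡5, v≡7 (mod 8); ε(u)ε(v)=0·1, αω(v)=-6·0, βω(u)=4·1; sum ≡ 0  ⇒  +1.
(a,b)_5: α=0, u≡4; β=-1, v≡4 (mod 5); (4|5)=+1, (4|5)=+1; sign (−1)^0·+1^-1·+1^0 = +1.
(a,b)_23: α=0, u≡13; β=1, v≡2 (mod 23); (13|23)=+1, (2|23)=+1; sign (−1)^0·+1^1·+1^0 = +1.
|Ram(-19, -37145)| = 2, even; anisotropic at {19, ∞}.

[19, inf]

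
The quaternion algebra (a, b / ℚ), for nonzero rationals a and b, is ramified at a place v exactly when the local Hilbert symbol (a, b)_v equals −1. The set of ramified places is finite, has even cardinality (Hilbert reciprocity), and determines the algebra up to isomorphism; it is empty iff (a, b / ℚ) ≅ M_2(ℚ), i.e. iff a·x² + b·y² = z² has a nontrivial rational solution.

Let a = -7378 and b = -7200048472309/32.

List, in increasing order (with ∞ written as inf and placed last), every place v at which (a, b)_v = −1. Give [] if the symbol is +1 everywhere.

[7, 31, 37, inf]

Mod squares: a ≡ -7378, b ≡ -51578. Check v ∈ {∞, 2, 7, 11, 17, 31, 37, 41}.
v=11: a=11^0·(≡3), b=11^2·(≡5) mod 11; (3|11)=+1, (5|11)=+1; (−1)^{0·2·5}·(+1)^2·(+1)^0 = +1.
v=2: v_2(a)=1, v_2(b)=-5; units ≡ 7, 3 (mod 8); ε·ε+αω+βω = 1·1+1·1+-5·0 ≡ 0  ⇒  (a,b)_2 = +1.
v=7: a=7^1·(≡3), b=7^4·(≡6) mod 7; (3|7)=-1, (6|7)=-1; (−1)^{1·4·3}·(-1)^4·(-1)^1 = -1.
v=17: a=17^1·(≡8), b=17^1·(≡8) mod 17; (8|17)=+1, (8|17)=+1; (−1)^{1·1·8}·(+1)^1·(+1)^1 = +1.
v=31: a=31^1·(≡10), b=31^2·(≡29) mod 31; (10|31)=+1, (29|31)=-1; (−1)^{1·2·15}·(+1)^2·(-1)^1 = -1.
v=∞: -7378 < 0 and -51578 < 0  ⇒  (a,b)_∞ = -1.
v=41: a=41^0·(≡2), b=41^1·(≡24) mod 41; (2|41)=+1, (24|41)=-1; (−1)^{0·1·20}·(+1)^1·(-1)^0 = +1.
v=37: a=37^0·(≡22), b=37^1·(≡26) mod 37; (22|37)=-1, (26|37)=+1; (−1)^{0·1·18}·(-1)^1·(+1)^0 = -1.
|Ram(-7378, -51578)| = 4, even; anisotropic at {7, 31, 37, ∞}.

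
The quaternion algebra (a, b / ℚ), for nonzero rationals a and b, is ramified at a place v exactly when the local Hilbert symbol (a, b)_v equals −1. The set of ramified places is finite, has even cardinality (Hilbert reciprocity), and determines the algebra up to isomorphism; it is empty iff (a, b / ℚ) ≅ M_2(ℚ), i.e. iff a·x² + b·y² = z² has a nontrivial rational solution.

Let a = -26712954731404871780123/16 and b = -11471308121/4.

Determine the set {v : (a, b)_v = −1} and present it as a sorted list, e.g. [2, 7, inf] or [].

Mod squares: a ≡ -203, b ≡ -5681. Check v ∈ {∞, 2, 7, 13, 19, 23, 29}.
v=∞: -203 < 0 and -5681 < 0  ⇒  (a,b)_∞ = -1.
v=13: a=13^2·(≡11), b=13^1·(≡7) mod 13; (11|13)=-1, (7|13)=-1; (−1)^{2·1·6}·(-1)^1·(-1)^2 = -1.
v=2: v_2(a)=-4, v_2(b)=-2; units ≡ 5, 7 (mod 8); ε·ε+αω+βω = 0·1+-4·0+-2·1 ≡ 0  ⇒  (a,b)_2 = +1.
v=23: a=23^2·(≡13), b=23^1·(≡3) mod 23; (13|23)=+1, (3|23)=+1; (−1)^{2·1·11}·(+1)^1·(+1)^2 = +1.
v=29: a=29^5·(≡25), b=29^2·(≡10) mod 29; (25|29)=+1, (10|29)=-1; (−1)^{5·2·14}·(+1)^2·(-1)^5 = -1.
v=19: a=19^2·(≡6), b=19^1·(≡1) mod 19; (6|19)=+1, (1|19)=+1; (−1)^{2·1·9}·(+1)^1·(+1)^2 = +1.
v=7: a=7^9·(≡6), b=7^4·(≡6) mod 7; (6|7)=-1, (6|7)=-1; (−1)^{9·4·3}·(-1)^4·(-1)^9 = -1.
Ram(-203, -5681) = {7, 13, 29, ∞}; no ℚ_7-point on the conic.

[7, 13, 29, inf]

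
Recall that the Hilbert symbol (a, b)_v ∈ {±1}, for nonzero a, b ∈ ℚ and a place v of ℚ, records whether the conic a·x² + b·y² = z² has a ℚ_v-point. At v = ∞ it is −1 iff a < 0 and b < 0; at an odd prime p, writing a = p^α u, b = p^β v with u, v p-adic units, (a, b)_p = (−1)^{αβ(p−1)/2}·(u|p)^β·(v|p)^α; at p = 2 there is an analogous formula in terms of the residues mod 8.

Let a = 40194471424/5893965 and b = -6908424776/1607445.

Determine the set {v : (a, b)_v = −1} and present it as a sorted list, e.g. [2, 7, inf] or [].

(a, b) ≡ (106590, -35530) mod (ℚ^×)²; places V = {2, 3, 5, 7, 11, 17, 19, 29, ∞}.
(a,b)_7: α=-2, u≡4; β=-2, v≡2 (mod 7); (4|7)=+1, (2|7)=+1; sign (−1)^0·+1^-2·+1^-2 = +1.
(a,b)_∞: sgn(106590)=+, sgn(-35530)=−, so +1.
(a,b)_5: α=-1, u≡3; β=-1, v≡1 (mod 5); (3|5)=-1, (1|5)=+1; sign (−1)^0·-1^-1·+1^-1 = -1.
(a,b)_17: α=3, u≡12; β=3, v≡2 (mod 17); (12|17)=-1, (2|17)=+1; sign (−1)^0·-1^3·+1^3 = -1.
(a,b)_2: α=9, β=3; u≡7, v≡3 (mod 8); ε(u)ε(v)=1·1, αω(v)=9·1, βω(u)=3·0; sum ≡ 0  ⇒  +1.
(a,b)_3: α=-7, u≡1; β=-8, v≡2 (mod 3); (1|3)=+1, (2|3)=-1; sign (−1)^0·+1^-8·-1^-7 = -1.
(a,b)_11: α=-1, u≡6; β=1, v≡1 (mod 11); (6|11)=-1, (1|11)=+1; sign (−1)^1·-1^1·+1^-1 = +1.
(a,b)_19: α=1, u≡6; β=1, v≡17 (mod 19); (6|19)=+1, (17|19)=+1; sign (−1)^1·+1^1·+1^1 = -1.
(a,b)_29: α=2, u≡8; β=2, v≡1 (mod 29); (8|29)=-1, (1|29)=+1; sign (−1)^0·-1^2·+1^2 = +1.
Ram(106590, -35530) = {3, 5, 17, 19}; no ℚ_3-point on the conic.

[3, 5, 17, 19]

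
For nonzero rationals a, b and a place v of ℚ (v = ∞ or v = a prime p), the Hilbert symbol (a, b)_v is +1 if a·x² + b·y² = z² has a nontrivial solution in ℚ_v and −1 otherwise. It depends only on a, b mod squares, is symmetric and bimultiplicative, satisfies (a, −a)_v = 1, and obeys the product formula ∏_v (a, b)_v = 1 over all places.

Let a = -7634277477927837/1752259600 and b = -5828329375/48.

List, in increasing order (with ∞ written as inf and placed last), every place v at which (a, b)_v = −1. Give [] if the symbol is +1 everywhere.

Mod squares: a ≡ -39237, b ≡ -27975981. Check v ∈ {∞, 2, 3, 5, 7, 11, 13, 17, 23, 29, 31, 41}.
v=29: a=29^1·(≡12), b=29^1·(≡6) mod 29; (12|29)=-1, (6|29)=+1; (−1)^{1·1·14}·(-1)^1·(+1)^1 = -1.
v=31: a=31^4·(≡2), b=31^1·(≡13) mod 31; (2|31)=+1, (13|31)=-1; (−1)^{4·1·15}·(+1)^1·(-1)^4 = +1.
v=11: a=11^1·(≡10), b=11^1·(≡10) mod 11; (10|11)=-1, (10|11)=-1; (−1)^{1·1·5}·(-1)^1·(-1)^1 = -1.
v=3: a=3^7·(≡1), b=3^-1·(≡2) mod 3; (1|3)=+1, (2|3)=-1; (−1)^{7·-1·1}·(+1)^-1·(-1)^7 = +1.
v=∞: -39237 < 0 and -27975981 < 0  ⇒  (a,b)_∞ = -1.
v=2: v_2(a)=-4, v_2(b)=-4; units ≡ 3, 3 (mod 8); ε·ε+αω+βω = 1·1+-4·1+-4·1 ≡ 1  ⇒  (a,b)_2 = -1.
v=41: a=41^1·(≡17), b=41^1·(≡30) mod 41; (17|41)=-1, (30|41)=-1; (−1)^{1·1·20}·(-1)^1·(-1)^1 = +1.
v=5: a=5^-2·(≡2), b=5^4·(≡1) mod 5; (2|5)=-1, (1|5)=+1; (−1)^{-2·4·2}·(-1)^4·(+1)^-2 = +1.
v=13: a=13^-2·(≡10), b=13^0·(≡6) mod 13; (10|13)=+1, (6|13)=-1; (−1)^{-2·0·6}·(+1)^0·(-1)^-2 = +1.
v=7: a=7^-2·(≡3), b=7^0·(≡1) mod 7; (3|7)=-1, (1|7)=+1; (−1)^{-2·0·3}·(-1)^0·(+1)^-2 = +1.
v=23: a=23^-2·(≡13), b=23^1·(≡13) mod 23; (13|23)=+1, (13|23)=+1; (−1)^{-2·1·11}·(+1)^1·(+1)^-2 = +1.
v=17: a=17^2·(≡13), b=17^0·(≡8) mod 17; (13|17)=+1, (8|17)=+1; (−1)^{2·0·8}·(+1)^0·(+1)^2 = +1.
|Ram(-39237, -27975981)| = 4, even; anisotropic at {2, 11, 29, ∞}.

[2, 11, 29, inf]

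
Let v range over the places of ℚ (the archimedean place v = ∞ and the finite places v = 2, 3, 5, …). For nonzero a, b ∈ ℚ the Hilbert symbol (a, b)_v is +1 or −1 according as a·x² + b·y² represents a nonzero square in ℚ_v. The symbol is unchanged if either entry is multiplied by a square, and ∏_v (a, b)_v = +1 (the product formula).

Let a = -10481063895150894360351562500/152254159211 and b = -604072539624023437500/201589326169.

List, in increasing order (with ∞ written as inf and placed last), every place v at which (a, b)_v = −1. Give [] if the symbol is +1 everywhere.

(a, b) ≡ (-9867, -23) mod (ℚ^×)²; places V = {2, 3, 5, 7, 11, 13, 17, 23, 29, ∞}.
(a,b)_∞: sgn(-9867)=−, sgn(-23)=−, so -1.
(a,b)_3: α=3, u≡2; β=2, v≡1 (mod 3); (2|3)=-1, (1|3)=+1; sign (−1)^0·-1^2·+1^3 = +1.
(a,b)_11: α=-1, u≡3; β=-2, v≡10 (mod 11); (3|11)=+1, (10|11)=-1; sign (−1)^0·+1^-2·-1^-1 = -1.
(a,b)_2: α=2, β=2; u≡5, v≡1 (mod 8); ε(u)ε(v)=0·0, αω(v)=2·0, βω(u)=2·1; sum ≡ 0  ⇒  +1.
(a,b)_17: α=0, u≡14; β=-2, v≡3 (mod 17); (14|17)=-1, (3|17)=-1; sign (−1)^0·-1^-2·-1^0 = +1.
(a,b)_5: α=14, u≡3; β=14, v≡2 (mod 5); (3|5)=-1, (2|5)=-1; sign (−1)^0·-1^14·-1^14 = +1.
(a,b)_23: α=3, u≡18; β=1, v≡14 (mod 23); (18|23)=+1, (14|23)=-1; sign (−1)^1·+1^1·-1^3 = +1.
(a,b)_13: α=3, u≡2; β=2, v≡4 (mod 13); (2|13)=-1, (4|13)=+1; sign (−1)^0·-1^2·+1^3 = +1.
(a,b)_29: α=6, u≡16; β=4, v≡6 (mod 29); (16|29)=+1, (6|29)=+1; sign (−1)^0·+1^4·+1^6 = +1.
(a,b)_7: α=-12, u≡3; β=-8, v≡5 (mod 7); (3|7)=-1, (5|7)=-1; sign (−1)^0·-1^-8·-1^-12 = +1.
Ram(-9867, -23) = {11, ∞}; no ℚ_11-point on the conic.

[11, inf]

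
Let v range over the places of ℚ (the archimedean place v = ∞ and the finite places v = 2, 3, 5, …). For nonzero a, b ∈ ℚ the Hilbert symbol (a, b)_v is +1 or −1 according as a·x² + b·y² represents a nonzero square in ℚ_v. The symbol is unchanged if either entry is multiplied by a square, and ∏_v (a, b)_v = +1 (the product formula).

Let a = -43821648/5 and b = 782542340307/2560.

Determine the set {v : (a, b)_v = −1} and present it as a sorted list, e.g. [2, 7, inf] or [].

[2, 5, 7, 17]

(a, b) ≡ (-65, 15470) mod (ℚ^×)²; places V = {2, 3, 5, 7, 13, 17, ∞}.
(a,b)_7: α=0, u≡5; β=5, v≡3 (mod 7); (5|7)=-1, (3|7)=-1; sign (−1)^0·-1^5·-1^0 = -1.
(a,b)_5: α=-1, u≡2; β=-1, v≡1 (mod 5); (2|5)=-1, (1|5)=+1; sign (−1)^0·-1^-1·+1^-1 = -1.
(a,b)_∞: sgn(-65)=−, sgn(15470)=+, so +1.
(a,b)_13: α=1, u≡6; β=1, v≡11 (mod 13); (6|13)=-1, (11|13)=-1; sign (−1)^0·-1^1·-1^1 = +1.
(a,b)_3: α=6, u≡1; β=6, v≡2 (mod 3); (1|3)=+1, (2|3)=-1; sign (−1)^0·+1^6·-1^6 = +1.
(a,b)_17: α=2, u≡5; β=3, v≡2 (mod 17); (5|17)=-1, (2|17)=+1; sign (−1)^0·-1^3·+1^2 = -1.
(a,b)_2: α=4, β=-9; u≡7, v≡7 (mod 8); ε(u)ε(v)=1·1, αω(v)=4·0, βω(u)=-9·0; sum ≡ 1  ⇒  -1.
(-65, 15470 / ℚ) ramifies at {2, 5, 7, 17}: a division algebra.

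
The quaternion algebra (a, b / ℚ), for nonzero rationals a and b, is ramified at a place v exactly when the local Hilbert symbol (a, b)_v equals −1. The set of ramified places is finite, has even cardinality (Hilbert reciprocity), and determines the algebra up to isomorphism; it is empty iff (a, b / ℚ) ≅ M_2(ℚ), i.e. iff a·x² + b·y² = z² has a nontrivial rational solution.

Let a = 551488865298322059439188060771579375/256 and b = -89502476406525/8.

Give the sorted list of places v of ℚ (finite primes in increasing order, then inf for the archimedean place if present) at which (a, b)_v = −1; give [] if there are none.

Mod squares: a ≡ 849927, b ≡ -244868442. Check v ∈ {∞, 2, 3, 5, 7, 13, 17, 19, 23, 31, 37}.
v=13: a=13^3·(≡8), b=13^1·(≡12) mod 13; (8|13)=-1, (12|13)=+1; (−1)^{3·1·6}·(-1)^1·(+1)^3 = -1.
v=17: a=17^2·(≡11), b=17^1·(≡3) mod 17; (11|17)=-1, (3|17)=-1; (−1)^{2·1·8}·(-1)^1·(-1)^2 = -1.
v=31: a=31^3·(≡26), b=31^1·(≡19) mod 31; (26|31)=-1, (19|31)=+1; (−1)^{3·1·15}·(-1)^1·(+1)^3 = +1.
v=5: a=5^4·(≡2), b=5^2·(≡3) mod 5; (2|5)=-1, (3|5)=-1; (−1)^{4·2·2}·(-1)^2·(-1)^4 = +1.
v=7: a=7^2·(≡2), b=7^1·(≡3) mod 7; (2|7)=+1, (3|7)=-1; (−1)^{2·1·3}·(+1)^1·(-1)^2 = +1.
v=2: v_2(a)=-8, v_2(b)=-3; units ≡ 7, 3 (mod 8); ε·ε+αω+βω = 1·1+-8·1+-3·0 ≡ 1  ⇒  (a,b)_2 = -1.
v=3: a=3^15·(≡1), b=3^5·(≡1) mod 3; (1|3)=+1, (1|3)=+1; (−1)^{15·5·1}·(+1)^5·(+1)^15 = -1.
v=23: a=23^2·(≡3), b=23^1·(≡16) mod 23; (3|23)=+1, (16|23)=+1; (−1)^{2·1·11}·(+1)^1·(+1)^2 = +1.
v=37: a=37^3·(≡20), b=37^1·(≡13) mod 37; (20|37)=-1, (13|37)=-1; (−1)^{3·1·18}·(-1)^1·(-1)^3 = +1.
v=∞: 849927 > 0 and -244868442 < 0  ⇒  (a,b)_∞ = +1.
v=19: a=19^5·(≡6), b=19^2·(≡7) mod 19; (6|19)=+1, (7|19)=+1; (−1)^{5·2·9}·(+1)^2·(+1)^5 = +1.
(849927, -244868442 / ℚ) ramifies at {2, 3, 13, 17}: a division algebra.

[2, 3, 13, 17]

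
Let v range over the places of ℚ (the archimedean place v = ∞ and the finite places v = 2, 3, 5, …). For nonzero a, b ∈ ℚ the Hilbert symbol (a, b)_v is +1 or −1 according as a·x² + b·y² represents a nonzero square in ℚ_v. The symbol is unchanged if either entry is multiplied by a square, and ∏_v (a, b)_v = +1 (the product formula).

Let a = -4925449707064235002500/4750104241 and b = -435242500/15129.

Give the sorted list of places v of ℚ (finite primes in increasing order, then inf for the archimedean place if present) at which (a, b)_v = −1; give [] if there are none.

(a, b) ≡ (-969, -3553) mod (ℚ^×)²; places V = {2, 3, 5, 7, 11, 17, 19, 37, 41, ∞}.
(a,b)_17: α=3, u≡10; β=1, v≡7 (mod 17); (10|17)=-1, (7|17)=-1; sign (−1)^0·-1^1·-1^3 = +1.
(a,b)_2: α=2, β=2; u≡7, v≡7 (mod 8); ε(u)ε(v)=1·1, αω(v)=2·0, βω(u)=2·0; sum ≡ 1  ⇒  -1.
(a,b)_19: α=3, u≡17; β=1, v≡8 (mod 19); (17|19)=+1, (8|19)=-1; sign (−1)^1·+1^1·-1^3 = +1.
(a,b)_7: α=6, u≡4; β=2, v≡5 (mod 7); (4|7)=+1, (5|7)=-1; sign (−1)^0·+1^2·-1^6 = +1.
(a,b)_37: α=2, u≡1; β=0, v≡26 (mod 37); (1|37)=+1, (26|37)=+1; sign (−1)^0·+1^0·+1^2 = +1.
(a,b)_3: α=1, u≡1; β=-2, v≡2 (mod 3); (1|3)=+1, (2|3)=-1; sign (−1)^0·+1^-2·-1^1 = -1.
(a,b)_5: α=4, u≡1; β=4, v≡3 (mod 5); (1|5)=+1, (3|5)=-1; sign (−1)^0·+1^4·-1^4 = +1.
(a,b)_11: α=2, u≡10; β=1, v≡7 (mod 11); (10|11)=-1, (7|11)=-1; sign (−1)^0·-1^1·-1^2 = -1.
(a,b)_∞: sgn(-969)=−, sgn(-3553)=−, so -1.
(a,b)_41: α=-6, u≡27; β=-2, v≡24 (mod 41); (27|41)=-1, (24|41)=-1; sign (−1)^0·-1^-2·-1^-6 = +1.
Ram(-969, -3553) = {2, 3, 11, ∞}; no ℚ_2-point on the conic.

[2, 3, 11, inf]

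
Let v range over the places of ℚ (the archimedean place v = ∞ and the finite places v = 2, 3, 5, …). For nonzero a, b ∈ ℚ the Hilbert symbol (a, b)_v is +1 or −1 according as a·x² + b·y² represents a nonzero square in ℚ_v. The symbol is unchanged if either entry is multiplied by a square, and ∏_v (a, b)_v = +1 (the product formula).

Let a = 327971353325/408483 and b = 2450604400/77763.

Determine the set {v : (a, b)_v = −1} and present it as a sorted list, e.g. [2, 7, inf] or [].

[11, 17, 29, 43]

(a, b) ≡ (835791, 63597) mod (ℚ^×)²; places V = {2, 3, 5, 7, 11, 17, 19, 23, 29, 31, 41, 43, ∞}.
(a,b)_3: α=-5, u≡2; β=-1, v≡1 (mod 3); (2|3)=-1, (1|3)=+1; sign (−1)^1·-1^-1·+1^-5 = +1.
(a,b)_43: α=1, u≡9; β=1, v≡1 (mod 43); (9|43)=+1, (1|43)=+1; sign (−1)^1·+1^1·+1^1 = -1.
(a,b)_29: α=0, u≡10; β=1, v≡15 (mod 29); (10|29)=-1, (15|29)=-1; sign (−1)^0·-1^1·-1^0 = -1.
(a,b)_19: α=1, u≡9; β=0, v≡5 (mod 19); (9|19)=+1, (5|19)=+1; sign (−1)^0·+1^0·+1^1 = +1.
(a,b)_∞: sgn(835791)=+, sgn(63597)=+, so +1.
(a,b)_23: α=0, u≡20; β=-2, v≡1 (mod 23); (20|23)=-1, (1|23)=+1; sign (−1)^0·-1^-2·+1^0 = +1.
(a,b)_2: α=0, β=4; u≡7, v≡5 (mod 8); ε(u)ε(v)=1·0, αω(v)=0·1, βω(u)=4·0; sum ≡ 0  ⇒  +1.
(a,b)_5: α=2, u≡1; β=2, v≡2 (mod 5); (1|5)=+1, (2|5)=-1; sign (−1)^0·+1^2·-1^2 = +1.
(a,b)_11: α=1, u≡4; β=0, v≡6 (mod 11); (4|11)=+1, (6|11)=-1; sign (−1)^0·+1^0·-1^1 = -1.
(a,b)_31: α=3, u≡12; β=0, v≡10 (mod 31); (12|31)=-1, (10|31)=+1; sign (−1)^0·-1^0·+1^3 = +1.
(a,b)_7: α=2, u≡5; β=-2, v≡4 (mod 7); (5|7)=-1, (4|7)=+1; sign (−1)^0·-1^-2·+1^2 = +1.
(a,b)_17: α=0, u≡11; β=3, v≡4 (mod 17); (11|17)=-1, (4|17)=+1; sign (−1)^0·-1^3·+1^0 = -1.
(a,b)_41: α=-2, u≡19; β=0, v≡38 (mod 41); (19|41)=-1, (38|41)=-1; sign (−1)^0·-1^0·-1^-2 = +1.
Ram(835791, 63597) = {11, 17, 29, 43}; no ℚ_11-point on the conic.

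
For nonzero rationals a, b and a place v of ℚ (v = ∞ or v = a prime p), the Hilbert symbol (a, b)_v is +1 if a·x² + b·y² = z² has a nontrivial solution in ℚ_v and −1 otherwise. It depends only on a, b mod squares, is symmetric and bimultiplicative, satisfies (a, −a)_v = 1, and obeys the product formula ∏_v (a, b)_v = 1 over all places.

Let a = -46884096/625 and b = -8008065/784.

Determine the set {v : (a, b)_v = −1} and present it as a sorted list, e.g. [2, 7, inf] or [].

Mod squares: a ≡ -2261, b ≡ -65. Check v ∈ {∞, 2, 3, 5, 7, 13, 17, 19}.
v=∞: -2261 < 0 and -65 < 0  ⇒  (a,b)_∞ = -1.
v=7: a=7^1·(≡6), b=7^-2·(≡6) mod 7; (6|7)=-1, (6|7)=-1; (−1)^{1·-2·3}·(-1)^-2·(-1)^1 = -1.
v=2: v_2(a)=8, v_2(b)=-4; units ≡ 3, 7 (mod 8); ε·ε+αω+βω = 1·1+8·0+-4·1 ≡ 1  ⇒  (a,b)_2 = -1.
v=19: a=19^1·(≡8), b=19^0·(≡11) mod 19; (8|19)=-1, (11|19)=+1; (−1)^{1·0·9}·(-1)^0·(+1)^1 = +1.
v=5: a=5^-4·(≡4), b=5^1·(≡3) mod 5; (4|5)=+1, (3|5)=-1; (−1)^{-4·1·2}·(+1)^1·(-1)^-4 = +1.
v=13: a=13^0·(≡1), b=13^3·(≡2) mod 13; (1|13)=+1, (2|13)=-1; (−1)^{0·3·6}·(+1)^3·(-1)^0 = +1.
v=3: a=3^4·(≡1), b=3^6·(≡1) mod 3; (1|3)=+1, (1|3)=+1; (−1)^{4·6·1}·(+1)^6·(+1)^4 = +1.
v=17: a=17^1·(≡3), b=17^0·(≡3) mod 17; (3|17)=-1, (3|17)=-1; (−1)^{1·0·8}·(-1)^0·(-1)^1 = -1.
|Ram(-2261, -65)| = 4, even; anisotropic at {2, 7, 17, ∞}.

[2, 7, 17, inf]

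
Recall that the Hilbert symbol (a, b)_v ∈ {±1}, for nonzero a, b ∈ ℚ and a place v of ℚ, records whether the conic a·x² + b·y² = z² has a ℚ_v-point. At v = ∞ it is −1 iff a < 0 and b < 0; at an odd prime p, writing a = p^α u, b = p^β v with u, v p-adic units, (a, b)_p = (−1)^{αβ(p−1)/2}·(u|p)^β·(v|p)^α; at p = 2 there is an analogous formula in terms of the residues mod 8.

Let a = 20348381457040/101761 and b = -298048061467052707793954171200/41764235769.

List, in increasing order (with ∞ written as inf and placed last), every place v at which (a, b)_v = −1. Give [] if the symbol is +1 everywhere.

(a, b) ≡ (239785, -13) mod (ℚ^×)²; places V = {2, 3, 5, 7, 11, 13, 17, 23, 29, 31, 47, ∞}.
(a,b)_29: α=-2, u≡28; β=-4, v≡25 (mod 29); (28|29)=+1, (25|29)=+1; sign (−1)^0·+1^-4·+1^-2 = +1.
(a,b)_5: α=1, u≡3; β=2, v≡3 (mod 5); (3|5)=-1, (3|5)=-1; sign (−1)^0·-1^2·-1^1 = -1.
(a,b)_2: α=4, β=6; u≡1, v≡3 (mod 8); ε(u)ε(v)=0·1, αω(v)=4·1, βω(u)=6·0; sum ≡ 0  ⇒  +1.
(a,b)_7: α=5, u≡2; β=10, v≡4 (mod 7); (2|7)=+1, (4|7)=+1; sign (−1)^0·+1^10·+1^5 = +1.
(a,b)_23: α=0, u≡22; β=2, v≡22 (mod 23); (22|23)=-1, (22|23)=-1; sign (−1)^0·-1^2·-1^0 = +1.
(a,b)_13: α=1, u≡8; β=3, v≡3 (mod 13); (8|13)=-1, (3|13)=+1; sign (−1)^0·-1^3·+1^1 = -1.
(a,b)_∞: sgn(239785)=+, sgn(-13)=−, so +1.
(a,b)_17: α=1, u≡3; β=0, v≡1 (mod 17); (3|17)=-1, (1|17)=+1; sign (−1)^0·-1^0·+1^1 = +1.
(a,b)_11: α=-2, u≡2; β=2, v≡3 (mod 11); (2|11)=-1, (3|11)=+1; sign (−1)^0·-1^2·+1^-2 = +1.
(a,b)_47: α=2, u≡45; β=4, v≡6 (mod 47); (45|47)=-1, (6|47)=+1; sign (−1)^0·-1^4·+1^2 = +1.
(a,b)_3: α=0, u≡1; β=-10, v≡2 (mod 3); (1|3)=+1, (2|3)=-1; sign (−1)^0·+1^-10·-1^0 = +1.
(a,b)_31: α=1, u≡8; β=2, v≡5 (mod 31); (8|31)=+1, (5|31)=+1; sign (−1)^0·+1^2·+1^1 = +1.
Ram(239785, -13) = {5, 13}; no ℚ_5-point on the conic.

[5, 13]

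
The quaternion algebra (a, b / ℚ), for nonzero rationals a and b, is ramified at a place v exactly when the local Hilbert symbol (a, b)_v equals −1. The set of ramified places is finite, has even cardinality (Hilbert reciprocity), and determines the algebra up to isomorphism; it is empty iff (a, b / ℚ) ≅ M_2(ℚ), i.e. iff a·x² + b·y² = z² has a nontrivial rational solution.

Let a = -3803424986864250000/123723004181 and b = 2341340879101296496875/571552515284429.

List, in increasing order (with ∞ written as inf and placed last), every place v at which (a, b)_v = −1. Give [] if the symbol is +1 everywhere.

Mod squares: a ≡ -20213, b ≡ 41133455. Check v ∈ {∞, 2, 3, 5, 7, 11, 17, 29, 31, 37, 41, 43}.
v=17: a=17^1·(≡16), b=17^1·(≡7) mod 17; (16|17)=+1, (7|17)=-1; (−1)^{1·1·8}·(+1)^1·(-1)^1 = -1.
v=29: a=29^-1·(≡25), b=29^-1·(≡9) mod 29; (25|29)=+1, (9|29)=+1; (−1)^{-1·-1·14}·(+1)^-1·(+1)^-1 = +1.
v=3: a=3^2·(≡1), b=3^2·(≡2) mod 3; (1|3)=+1, (2|3)=-1; (−1)^{2·2·1}·(+1)^2·(-1)^2 = +1.
v=2: v_2(a)=4, v_2(b)=0; units ≡ 3, 7 (mod 8); ε·ε+αω+βω = 1·1+4·0+0·1 ≡ 1  ⇒  (a,b)_2 = -1.
v=7: a=7^-4·(≡3), b=7^-8·(≡3) mod 7; (3|7)=-1, (3|7)=-1; (−1)^{-4·-8·3}·(-1)^-8·(-1)^-4 = +1.
v=43: a=43^-2·(≡35), b=43^-4·(≡22) mod 43; (35|43)=+1, (22|43)=-1; (−1)^{-2·-4·21}·(+1)^-4·(-1)^-2 = +1.
v=5: a=5^6·(≡3), b=5^5·(≡1) mod 5; (3|5)=-1, (1|5)=+1; (−1)^{6·5·2}·(-1)^5·(+1)^6 = -1.
v=41: a=41^1·(≡32), b=41^1·(≡17) mod 41; (32|41)=+1, (17|41)=-1; (−1)^{1·1·20}·(+1)^1·(-1)^1 = -1.
v=∞: -20213 < 0 and 41133455 > 0  ⇒  (a,b)_∞ = +1.
v=37: a=37^2·(≡1), b=37^3·(≡20) mod 37; (1|37)=+1, (20|37)=-1; (−1)^{2·3·18}·(+1)^3·(-1)^2 = +1.
v=31: a=31^-2·(≡24), b=31^0·(≡16) mod 31; (24|31)=-1, (16|31)=+1; (−1)^{-2·0·15}·(-1)^0·(+1)^-2 = +1.
v=11: a=11^6·(≡3), b=11^9·(≡2) mod 11; (3|11)=+1, (2|11)=-1; (−1)^{6·9·5}·(+1)^9·(-1)^6 = +1.
Ram(-20213, 41133455) = {2, 5, 17, 41}; no ℚ_2-point on the conic.

[2, 5, 17, 41]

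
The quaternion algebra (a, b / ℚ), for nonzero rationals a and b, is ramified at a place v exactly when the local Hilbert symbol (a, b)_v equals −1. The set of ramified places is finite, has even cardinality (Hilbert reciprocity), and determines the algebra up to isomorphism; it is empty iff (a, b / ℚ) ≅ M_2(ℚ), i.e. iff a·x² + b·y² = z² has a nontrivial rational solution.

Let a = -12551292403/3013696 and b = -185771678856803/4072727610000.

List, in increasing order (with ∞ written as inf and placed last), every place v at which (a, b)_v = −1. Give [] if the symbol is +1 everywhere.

Mod squares: a ≡ -20683, b ≡ -848003. Check v ∈ {∞, 2, 3, 5, 7, 13, 19, 31, 37, 41, 43}.
v=2: v_2(a)=-6, v_2(b)=-4; units ≡ 5, 5 (mod 8); ε·ε+αω+βω = 0·0+-6·1+-4·1 ≡ 0  ⇒  (a,b)_2 = +1.
v=7: a=7^-2·(≡4), b=7^-2·(≡6) mod 7; (4|7)=+1, (6|7)=-1; (−1)^{-2·-2·3}·(+1)^-2·(-1)^-2 = +1.
v=13: a=13^1·(≡6), b=13^1·(≡3) mod 13; (6|13)=-1, (3|13)=+1; (−1)^{1·1·6}·(-1)^1·(+1)^1 = -1.
v=5: a=5^0·(≡2), b=5^-4·(≡2) mod 5; (2|5)=-1, (2|5)=-1; (−1)^{0·-4·2}·(-1)^-4·(-1)^0 = +1.
v=37: a=37^1·(≡27), b=37^1·(≡3) mod 37; (27|37)=+1, (3|37)=+1; (−1)^{1·1·18}·(+1)^1·(+1)^1 = +1.
v=43: a=43^1·(≡14), b=43^1·(≡13) mod 43; (14|43)=+1, (13|43)=+1; (−1)^{1·1·21}·(+1)^1·(+1)^1 = -1.
v=31: a=31^-2·(≡18), b=31^-4·(≡10) mod 31; (18|31)=+1, (10|31)=+1; (−1)^{-2·-4·15}·(+1)^-4·(+1)^-2 = +1.
v=41: a=41^2·(≡15), b=41^3·(≡24) mod 41; (15|41)=-1, (24|41)=-1; (−1)^{2·3·20}·(-1)^3·(-1)^2 = -1.
v=∞: -20683 < 0 and -848003 < 0  ⇒  (a,b)_∞ = -1.
v=3: a=3^0·(≡2), b=3^-2·(≡1) mod 3; (2|3)=-1, (1|3)=+1; (−1)^{0·-2·1}·(-1)^-2·(+1)^0 = +1.
v=19: a=19^2·(≡10), b=19^4·(≡4) mod 19; (10|19)=-1, (4|19)=+1; (−1)^{2·4·9}·(-1)^4·(+1)^2 = +1.
(-20683, -848003 / ℚ) ramifies at {13, 41, 43, ∞}: a division algebra.

[13, 41, 43, inf]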